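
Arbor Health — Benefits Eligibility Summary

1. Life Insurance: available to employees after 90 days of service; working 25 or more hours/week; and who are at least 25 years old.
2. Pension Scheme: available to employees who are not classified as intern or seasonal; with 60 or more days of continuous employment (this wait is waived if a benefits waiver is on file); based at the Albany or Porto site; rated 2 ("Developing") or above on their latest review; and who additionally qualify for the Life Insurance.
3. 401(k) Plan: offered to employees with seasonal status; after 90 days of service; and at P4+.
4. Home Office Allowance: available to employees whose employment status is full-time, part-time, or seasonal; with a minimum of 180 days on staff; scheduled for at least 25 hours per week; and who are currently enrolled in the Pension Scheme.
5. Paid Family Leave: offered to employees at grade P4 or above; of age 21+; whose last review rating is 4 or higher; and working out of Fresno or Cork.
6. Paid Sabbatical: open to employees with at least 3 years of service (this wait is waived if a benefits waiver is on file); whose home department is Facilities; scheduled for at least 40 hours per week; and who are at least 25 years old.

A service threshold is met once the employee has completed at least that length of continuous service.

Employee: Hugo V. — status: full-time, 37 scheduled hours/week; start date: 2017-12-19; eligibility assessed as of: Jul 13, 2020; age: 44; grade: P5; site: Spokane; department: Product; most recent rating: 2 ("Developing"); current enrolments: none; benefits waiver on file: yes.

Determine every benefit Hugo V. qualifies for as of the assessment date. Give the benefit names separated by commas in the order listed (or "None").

Service from 2017-12-19 to Jul 13, 2020: 937 days.
Life Insurance — service 937 days ≥ 90 days ✓; 37 hrs/wk ≥ 25 ✓; age 44 ≥ 25 ✓ → eligible.
Pension Scheme — status full-time ✓ (not excluded); benefits waiver on file ✓; site Spokane ✗ (not Albany or Porto) → not eligible.
401(k) Plan — status full-time ✗ (requires seasonal) → not eligible.
Home Office Allowance — status full-time ✓; service 937 days ≥ 180 days ✓; 37 hrs/wk ≥ 25 ✓; not enrolled in Pension Scheme ✗ → not eligible.
Paid Family Leave — grade P5 ≥ P4 ✓; age 44 ≥ 21 ✓; rating 2 < 4 ✗ → not eligible.
Paid Sabbatical — benefits waiver on file ✓; dept Product ✗ → not eligible.

Life Insurance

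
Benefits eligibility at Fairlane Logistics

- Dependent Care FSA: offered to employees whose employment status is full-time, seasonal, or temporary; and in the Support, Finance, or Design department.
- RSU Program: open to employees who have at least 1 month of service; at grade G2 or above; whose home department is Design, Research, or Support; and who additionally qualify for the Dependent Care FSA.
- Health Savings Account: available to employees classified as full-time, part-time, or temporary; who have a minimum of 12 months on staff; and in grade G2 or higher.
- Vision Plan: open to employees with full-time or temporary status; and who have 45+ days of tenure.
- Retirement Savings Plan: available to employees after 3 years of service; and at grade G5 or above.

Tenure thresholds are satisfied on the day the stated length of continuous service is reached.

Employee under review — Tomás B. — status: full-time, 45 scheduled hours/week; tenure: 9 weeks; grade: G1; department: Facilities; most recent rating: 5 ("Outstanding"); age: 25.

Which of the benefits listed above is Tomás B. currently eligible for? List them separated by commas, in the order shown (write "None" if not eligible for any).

Dependent Care FSA — status full-time ✓; dept Facilities ✗ → not eligible.
RSU Program — service 9 weeks ≥ 1 month (≈30 days) ✓; grade G1 < G2 ✗ → not eligible.
Health Savings Account — status full-time ✓; service 9 weeks < 12 months (≈360 days) ✗ → not eligible.
Vision Plan — status full-time ✓; service 9 weeks ≥ 45 days ✓ → eligible.
Retirement Savings Plan — service 9 weeks < 3 years (≈1095 days) ✗ → not eligible.

Vision Plan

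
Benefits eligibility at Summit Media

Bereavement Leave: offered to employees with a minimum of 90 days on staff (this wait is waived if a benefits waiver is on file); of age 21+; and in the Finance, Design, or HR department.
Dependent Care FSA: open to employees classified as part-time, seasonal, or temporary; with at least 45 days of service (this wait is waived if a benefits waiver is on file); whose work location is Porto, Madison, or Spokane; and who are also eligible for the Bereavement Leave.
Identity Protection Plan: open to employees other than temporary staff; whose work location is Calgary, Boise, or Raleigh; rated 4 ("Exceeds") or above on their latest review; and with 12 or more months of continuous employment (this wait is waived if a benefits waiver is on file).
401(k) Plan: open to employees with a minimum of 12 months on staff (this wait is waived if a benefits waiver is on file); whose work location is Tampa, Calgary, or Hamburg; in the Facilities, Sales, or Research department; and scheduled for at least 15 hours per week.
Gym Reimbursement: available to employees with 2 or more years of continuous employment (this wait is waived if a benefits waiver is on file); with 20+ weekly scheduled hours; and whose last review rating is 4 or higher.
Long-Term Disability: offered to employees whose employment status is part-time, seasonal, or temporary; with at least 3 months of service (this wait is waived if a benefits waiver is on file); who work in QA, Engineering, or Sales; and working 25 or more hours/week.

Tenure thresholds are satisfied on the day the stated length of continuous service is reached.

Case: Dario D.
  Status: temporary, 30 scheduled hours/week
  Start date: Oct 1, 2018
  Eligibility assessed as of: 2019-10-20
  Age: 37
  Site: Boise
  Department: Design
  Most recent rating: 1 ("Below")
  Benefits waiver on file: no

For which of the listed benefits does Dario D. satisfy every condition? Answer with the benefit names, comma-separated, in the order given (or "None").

Service from Oct 1, 2018 to 2019-10-20: 384 days.
Bereavement Leave — no waiver, service 384 days ≥ 90 days ✓; age 37 ≥ 21 ✓; dept Design ✓ → eligible.
Dependent Care FSA — status temporary ✓; no waiver, service 384 days ≥ 45 days ✓; site Boise ✗ (not Porto, Madison, or Spokane) → not eligible.
Identity Protection Plan — status temporary ✗ (excluded) → not eligible.
401(k) Plan — no waiver, service 384 days ≥ 12 months (≈360 days) ✓; site Boise ✗ (not Tampa, Calgary, or Hamburg) → not eligible.
Gym Reimbursement — no waiver, service 384 days < 2 years (≈730 days) ✗ → not eligible.
Long-Term Disability — status temporary ✓; no waiver, service 384 days ≥ 3 months (≈90 days) ✓; dept Design ✗ → not eligible.

Bereavement Leave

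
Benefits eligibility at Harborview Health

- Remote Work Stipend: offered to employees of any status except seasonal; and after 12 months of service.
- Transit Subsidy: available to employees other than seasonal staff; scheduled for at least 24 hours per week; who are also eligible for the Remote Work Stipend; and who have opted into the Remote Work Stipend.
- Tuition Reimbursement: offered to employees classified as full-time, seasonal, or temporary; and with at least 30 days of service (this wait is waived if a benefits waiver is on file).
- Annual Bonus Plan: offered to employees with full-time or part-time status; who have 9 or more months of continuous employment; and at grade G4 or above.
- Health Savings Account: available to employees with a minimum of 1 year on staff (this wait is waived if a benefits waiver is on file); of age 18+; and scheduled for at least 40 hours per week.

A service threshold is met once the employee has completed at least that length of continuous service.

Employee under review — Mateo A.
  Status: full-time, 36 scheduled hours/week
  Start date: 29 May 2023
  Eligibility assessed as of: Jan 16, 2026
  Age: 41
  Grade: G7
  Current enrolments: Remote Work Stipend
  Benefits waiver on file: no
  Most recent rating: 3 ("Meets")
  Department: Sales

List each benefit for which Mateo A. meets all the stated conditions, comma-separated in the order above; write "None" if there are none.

Remote Work Stipend, Transit Subsidy, Tuition Reimbursement, Annual Bonus Plan

Service from 29 May 2023 to Jan 16, 2026: 963 days.
Remote Work Stipend — status full-time ✓ (not excluded); service 963 days ≥ 12 months (≈360 days) ✓ → eligible.
Transit Subsidy — status full-time ✓ (not excluded); 36 hrs/wk ≥ 24 ✓; eligible for Remote Work Stipend ✓; enrolled in Remote Work Stipend ✓ → eligible.
Tuition Reimbursement — status full-time ✓; no waiver, service 963 days ≥ 30 days ✓ → eligible.
Annual Bonus Plan — status full-time ✓; service 963 days ≥ 9 months (≈270 days) ✓; grade G7 ≥ G4 ✓ → eligible.
Health Savings Account — no waiver, service 963 days ≥ 1 year (≈365 days) ✓; age 41 ≥ 18 ✓; 36 hrs/wk < 40 ✗ → not eligible.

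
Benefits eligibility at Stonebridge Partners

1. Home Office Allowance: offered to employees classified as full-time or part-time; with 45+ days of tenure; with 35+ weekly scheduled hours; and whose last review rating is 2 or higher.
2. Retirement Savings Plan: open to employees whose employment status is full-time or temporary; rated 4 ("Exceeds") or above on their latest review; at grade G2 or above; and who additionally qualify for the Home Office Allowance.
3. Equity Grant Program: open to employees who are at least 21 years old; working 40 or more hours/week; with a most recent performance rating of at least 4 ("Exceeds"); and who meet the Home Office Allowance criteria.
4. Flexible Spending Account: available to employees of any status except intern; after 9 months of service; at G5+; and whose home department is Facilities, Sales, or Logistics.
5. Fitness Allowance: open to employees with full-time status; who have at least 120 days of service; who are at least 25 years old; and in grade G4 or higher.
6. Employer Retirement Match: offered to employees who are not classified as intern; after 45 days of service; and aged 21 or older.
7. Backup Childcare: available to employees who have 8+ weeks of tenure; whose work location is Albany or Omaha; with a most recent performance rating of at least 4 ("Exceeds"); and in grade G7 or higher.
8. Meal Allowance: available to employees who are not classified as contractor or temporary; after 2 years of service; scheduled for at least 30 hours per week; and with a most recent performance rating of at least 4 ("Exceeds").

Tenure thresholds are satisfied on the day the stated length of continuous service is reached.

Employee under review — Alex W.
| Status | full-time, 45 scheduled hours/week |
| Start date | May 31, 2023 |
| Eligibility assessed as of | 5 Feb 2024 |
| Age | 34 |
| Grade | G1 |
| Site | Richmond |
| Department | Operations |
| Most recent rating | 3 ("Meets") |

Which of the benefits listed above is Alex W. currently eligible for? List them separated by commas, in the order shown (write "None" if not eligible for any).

Service from May 31, 2023 to 5 Feb 2024: 250 days.
Home Office Allowance — status full-time ✓; service 250 days ≥ 45 days ✓; 45 hrs/wk ≥ 35 ✓; rating 3 ≥ 2 ✓ → eligible.
Retirement Savings Plan — status full-time ✓; rating 3 < 4 ✗ → not eligible.
Equity Grant Program — age 34 ≥ 21 ✓; 45 hrs/wk ≥ 40 ✓; rating 3 < 4 ✗ → not eligible.
Flexible Spending Account — status full-time ✓ (not excluded); service 250 days < 9 months (≈270 days) ✗ → not eligible.
Fitness Allowance — status full-time ✓; service 250 days ≥ 120 days ✓; age 34 ≥ 25 ✓; grade G1 < G4 ✗ → not eligible.
Employer Retirement Match — status full-time ✓ (not excluded); service 250 days ≥ 45 days ✓; age 34 ≥ 21 ✓ → eligible.
Backup Childcare — service 250 days ≥ 8 weeks (≈56 days) ✓; site Richmond ✗ (not Albany or Omaha) → not eligible.
Meal Allowance — status full-time ✓ (not excluded); service 250 days < 2 years (≈730 days) ✗ → not eligible.

Home Office Allowance, Employer Retirement Match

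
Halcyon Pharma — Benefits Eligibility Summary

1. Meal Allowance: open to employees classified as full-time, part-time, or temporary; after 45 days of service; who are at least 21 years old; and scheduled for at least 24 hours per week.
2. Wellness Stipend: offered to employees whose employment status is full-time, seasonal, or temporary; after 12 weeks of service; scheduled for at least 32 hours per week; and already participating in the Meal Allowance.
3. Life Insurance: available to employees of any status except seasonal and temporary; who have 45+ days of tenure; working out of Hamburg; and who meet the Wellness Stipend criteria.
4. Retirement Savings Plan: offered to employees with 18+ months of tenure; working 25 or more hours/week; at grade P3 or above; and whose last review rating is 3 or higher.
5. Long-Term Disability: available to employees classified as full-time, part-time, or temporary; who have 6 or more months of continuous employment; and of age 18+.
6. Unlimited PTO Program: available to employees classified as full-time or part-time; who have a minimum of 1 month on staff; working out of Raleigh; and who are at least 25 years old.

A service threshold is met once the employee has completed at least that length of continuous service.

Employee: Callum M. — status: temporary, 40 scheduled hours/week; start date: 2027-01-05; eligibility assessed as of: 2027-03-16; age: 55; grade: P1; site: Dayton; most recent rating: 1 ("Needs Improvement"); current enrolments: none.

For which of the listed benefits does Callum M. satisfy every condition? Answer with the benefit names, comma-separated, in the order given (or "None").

Service from 2027-01-05 to 2027-03-16: 70 days.
Meal Allowance — status temporary ✓; service 70 days ≥ 45 days ✓; age 55 ≥ 21 ✓; 40 hrs/wk ≥ 24 ✓ → eligible.
Wellness Stipend — status temporary ✓; service 70 days < 12 weeks (≈84 days) ✗ → not eligible.
Life Insurance — status temporary ✗ (excluded) → not eligible.
Retirement Savings Plan — service 70 days < 18 months (≈540 days) ✗ → not eligible.
Long-Term Disability — status temporary ✓; service 70 days < 6 months (≈180 days) ✗ → not eligible.
Unlimited PTO Program — status temporary ✗ (requires full-time or part-time) → not eligible.

Meal Allowance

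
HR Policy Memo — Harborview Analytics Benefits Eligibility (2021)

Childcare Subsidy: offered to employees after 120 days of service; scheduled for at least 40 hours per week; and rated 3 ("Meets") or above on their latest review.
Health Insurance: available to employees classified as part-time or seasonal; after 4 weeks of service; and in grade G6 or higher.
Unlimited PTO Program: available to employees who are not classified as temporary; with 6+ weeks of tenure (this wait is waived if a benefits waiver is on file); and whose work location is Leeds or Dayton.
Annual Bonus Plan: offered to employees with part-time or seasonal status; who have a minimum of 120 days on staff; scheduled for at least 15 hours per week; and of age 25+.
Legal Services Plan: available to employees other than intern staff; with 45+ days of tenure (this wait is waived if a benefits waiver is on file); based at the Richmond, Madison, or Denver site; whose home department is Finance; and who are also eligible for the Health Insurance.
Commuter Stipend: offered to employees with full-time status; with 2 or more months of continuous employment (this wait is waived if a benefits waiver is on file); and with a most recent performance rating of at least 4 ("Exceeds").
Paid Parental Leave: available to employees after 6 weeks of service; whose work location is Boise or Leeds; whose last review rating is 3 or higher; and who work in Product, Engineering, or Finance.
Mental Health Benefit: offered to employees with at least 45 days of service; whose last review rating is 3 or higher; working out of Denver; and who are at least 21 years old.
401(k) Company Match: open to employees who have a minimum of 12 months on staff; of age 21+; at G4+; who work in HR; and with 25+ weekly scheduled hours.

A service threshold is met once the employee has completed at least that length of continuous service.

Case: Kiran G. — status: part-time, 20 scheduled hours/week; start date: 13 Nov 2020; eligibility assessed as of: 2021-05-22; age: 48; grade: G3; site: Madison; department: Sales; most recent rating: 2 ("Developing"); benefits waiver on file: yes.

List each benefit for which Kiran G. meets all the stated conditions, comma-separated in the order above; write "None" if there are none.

Annual Bonus Plan

Service from 13 Nov 2020 to 2021-05-22: 190 days.
Childcare Subsidy — service 190 days ≥ 120 days ✓; 20 hrs/wk < 40 ✗ → not eligible.
Health Insurance — status part-time ✓; service 190 days ≥ 4 weeks (≈28 days) ✓; grade G3 < G6 ✗ → not eligible.
Unlimited PTO Program — status part-time ✓ (not excluded); benefits waiver on file ✓; site Madison ✗ (not Leeds or Dayton) → not eligible.
Annual Bonus Plan — status part-time ✓; service 190 days ≥ 120 days ✓; 20 hrs/wk ≥ 15 ✓; age 48 ≥ 25 ✓ → eligible.
Legal Services Plan — status part-time ✓ (not excluded); benefits waiver on file ✓; site Madison ✓; dept Sales ✗ → not eligible.
Commuter Stipend — status part-time ✗ (requires full-time) → not eligible.
Paid Parental Leave — service 190 days ≥ 6 weeks (≈42 days) ✓; site Madison ✗ (not Boise or Leeds) → not eligible.
Mental Health Benefit — service 190 days ≥ 45 days ✓; rating 2 < 3 ✗ → not eligible.
401(k) Company Match — service 190 days < 12 months (≈360 days) ✗ → not eligible.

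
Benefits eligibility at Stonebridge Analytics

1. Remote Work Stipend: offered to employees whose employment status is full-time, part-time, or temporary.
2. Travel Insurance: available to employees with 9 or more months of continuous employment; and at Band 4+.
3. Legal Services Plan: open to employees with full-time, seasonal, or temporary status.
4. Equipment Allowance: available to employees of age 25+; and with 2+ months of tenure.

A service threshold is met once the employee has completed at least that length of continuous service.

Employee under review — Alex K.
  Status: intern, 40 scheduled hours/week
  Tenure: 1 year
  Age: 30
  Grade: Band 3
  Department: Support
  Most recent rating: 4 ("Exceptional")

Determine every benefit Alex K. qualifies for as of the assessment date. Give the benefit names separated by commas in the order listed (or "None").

Remote Work Stipend — status intern ✗ (requires full-time, part-time, or temporary) → not eligible.
Travel Insurance — service 1 year ≥ 9 months (≈270 days) ✓; grade Band 3 < Band 4 ✗ → not eligible.
Legal Services Plan — status intern ✗ (requires full-time, seasonal, or temporary) → not eligible.
Equipment Allowance — age 30 ≥ 25 ✓; service 1 year ≥ 2 months (≈60 days) ✓ → eligible.

Equipment Allowance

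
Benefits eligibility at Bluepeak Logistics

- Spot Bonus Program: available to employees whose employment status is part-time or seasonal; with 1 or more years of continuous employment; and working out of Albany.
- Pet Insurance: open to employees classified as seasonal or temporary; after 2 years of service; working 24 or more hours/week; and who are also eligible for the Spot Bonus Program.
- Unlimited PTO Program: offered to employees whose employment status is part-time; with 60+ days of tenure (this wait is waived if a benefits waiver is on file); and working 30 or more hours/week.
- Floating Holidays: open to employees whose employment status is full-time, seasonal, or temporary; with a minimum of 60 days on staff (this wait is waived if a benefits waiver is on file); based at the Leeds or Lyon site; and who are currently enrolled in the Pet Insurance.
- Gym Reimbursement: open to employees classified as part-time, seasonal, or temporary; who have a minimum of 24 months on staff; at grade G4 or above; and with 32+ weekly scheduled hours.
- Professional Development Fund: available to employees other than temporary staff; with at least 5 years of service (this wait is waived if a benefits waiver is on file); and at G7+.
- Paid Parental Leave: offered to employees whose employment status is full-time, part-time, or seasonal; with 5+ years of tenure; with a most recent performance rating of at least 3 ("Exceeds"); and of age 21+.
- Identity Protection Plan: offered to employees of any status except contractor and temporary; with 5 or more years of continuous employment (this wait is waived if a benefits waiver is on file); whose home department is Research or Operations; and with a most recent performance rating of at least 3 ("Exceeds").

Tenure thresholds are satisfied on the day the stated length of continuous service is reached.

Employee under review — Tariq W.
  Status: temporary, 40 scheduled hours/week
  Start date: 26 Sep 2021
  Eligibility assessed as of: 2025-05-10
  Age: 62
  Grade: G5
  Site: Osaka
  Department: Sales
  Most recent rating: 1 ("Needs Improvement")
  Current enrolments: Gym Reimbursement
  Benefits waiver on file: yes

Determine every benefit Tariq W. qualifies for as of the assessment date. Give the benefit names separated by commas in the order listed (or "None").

Gym Reimbursement

Service from 26 Sep 2021 to 2025-05-10: 1322 days.
Spot Bonus Program — status temporary ✗ (requires part-time or seasonal) → not eligible.
Pet Insurance — status temporary ✓; service 1322 days ≥ 2 years (≈730 days) ✓; 40 hrs/wk ≥ 24 ✓; not eligible for Spot Bonus Program ✗ → not eligible.
Unlimited PTO Program — status temporary ✗ (requires part-time) → not eligible.
Floating Holidays — status temporary ✓; benefits waiver on file ✓; site Osaka ✗ (not Leeds or Lyon) → not eligible.
Gym Reimbursement — status temporary ✓; service 1322 days ≥ 24 months (≈720 days) ✓; grade G5 ≥ G4 ✓; 40 hrs/wk ≥ 32 ✓ → eligible.
Professional Development Fund — status temporary ✗ (excluded) → not eligible.
Paid Parental Leave — status temporary ✗ (requires full-time, part-time, or seasonal) → not eligible.
Identity Protection Plan — status temporary ✗ (excluded) → not eligible.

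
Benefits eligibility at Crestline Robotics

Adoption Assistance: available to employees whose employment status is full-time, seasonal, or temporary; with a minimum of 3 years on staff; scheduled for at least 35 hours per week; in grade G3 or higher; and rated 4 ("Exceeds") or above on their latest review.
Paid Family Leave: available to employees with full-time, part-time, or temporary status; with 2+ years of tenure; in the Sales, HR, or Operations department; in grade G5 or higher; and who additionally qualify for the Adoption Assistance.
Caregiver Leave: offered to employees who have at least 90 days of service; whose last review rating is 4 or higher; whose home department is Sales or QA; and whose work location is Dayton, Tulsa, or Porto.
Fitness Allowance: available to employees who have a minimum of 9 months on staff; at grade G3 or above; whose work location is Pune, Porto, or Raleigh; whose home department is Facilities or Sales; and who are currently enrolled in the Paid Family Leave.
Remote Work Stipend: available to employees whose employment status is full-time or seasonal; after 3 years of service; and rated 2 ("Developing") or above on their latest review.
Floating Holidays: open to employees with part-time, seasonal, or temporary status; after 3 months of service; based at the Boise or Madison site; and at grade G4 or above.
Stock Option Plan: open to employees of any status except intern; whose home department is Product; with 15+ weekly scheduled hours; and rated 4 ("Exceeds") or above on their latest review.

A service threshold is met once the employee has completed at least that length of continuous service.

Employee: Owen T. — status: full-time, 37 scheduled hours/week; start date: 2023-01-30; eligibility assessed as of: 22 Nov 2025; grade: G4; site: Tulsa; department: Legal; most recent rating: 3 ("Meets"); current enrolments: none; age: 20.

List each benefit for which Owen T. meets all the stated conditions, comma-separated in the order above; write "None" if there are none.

None

Service from 2023-01-30 to 22 Nov 2025: 1027 days.
Adoption Assistance — status full-time ✓; service 1027 days < 3 years (≈1095 days) ✗ → not eligible.
Paid Family Leave — status full-time ✓; service 1027 days ≥ 2 years (≈730 days) ✓; dept Legal ✗ → not eligible.
Caregiver Leave — service 1027 days ≥ 90 days ✓; rating 3 < 4 ✗ → not eligible.
Fitness Allowance — service 1027 days ≥ 9 months (≈270 days) ✓; grade G4 ≥ G3 ✓; site Tulsa ✗ (not Pune, Porto, or Raleigh) → not eligible.
Remote Work Stipend — status full-time ✓; service 1027 days < 3 years (≈1095 days) ✗ → not eligible.
Floating Holidays — status full-time ✗ (requires part-time, seasonal, or temporary) → not eligible.
Stock Option Plan — status full-time ✓ (not excluded); dept Legal ✗ → not eligible.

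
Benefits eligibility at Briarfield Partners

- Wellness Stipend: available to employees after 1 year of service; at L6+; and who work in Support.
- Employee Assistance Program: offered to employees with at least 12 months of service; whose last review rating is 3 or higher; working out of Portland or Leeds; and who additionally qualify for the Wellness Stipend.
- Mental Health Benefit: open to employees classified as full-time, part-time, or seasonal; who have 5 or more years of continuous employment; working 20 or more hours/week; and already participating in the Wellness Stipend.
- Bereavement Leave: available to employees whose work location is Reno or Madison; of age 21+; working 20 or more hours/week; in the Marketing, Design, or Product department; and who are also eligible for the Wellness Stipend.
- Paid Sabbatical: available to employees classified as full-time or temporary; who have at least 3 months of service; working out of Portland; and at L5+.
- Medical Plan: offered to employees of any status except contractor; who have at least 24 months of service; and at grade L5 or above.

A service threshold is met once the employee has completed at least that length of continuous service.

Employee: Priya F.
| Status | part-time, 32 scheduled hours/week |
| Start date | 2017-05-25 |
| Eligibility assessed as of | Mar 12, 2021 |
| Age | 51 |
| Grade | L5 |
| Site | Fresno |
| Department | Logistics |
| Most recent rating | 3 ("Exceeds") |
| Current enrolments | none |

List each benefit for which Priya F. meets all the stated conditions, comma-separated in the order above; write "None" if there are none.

Service from 2017-05-25 to Mar 12, 2021: 1387 days.
Wellness Stipend — service 1387 days ≥ 1 year (≈365 days) ✓; grade L5 < L6 ✗ → not eligible.
Employee Assistance Program — service 1387 days ≥ 12 months (≈360 days) ✓; rating 3 ≥ 3 ✓; site Fresno ✗ (not Portland or Leeds) → not eligible.
Mental Health Benefit — status part-time ✓; service 1387 days < 5 years (≈1825 days) ✗ → not eligible.
Bereavement Leave — site Fresno ✗ (not Reno or Madison) → not eligible.
Paid Sabbatical — status part-time ✗ (requires full-time or temporary) → not eligible.
Medical Plan — status part-time ✓ (not excluded); service 1387 days ≥ 24 months (≈720 days) ✓; grade L5 ≥ L5 ✓ → eligible.

Medical Plan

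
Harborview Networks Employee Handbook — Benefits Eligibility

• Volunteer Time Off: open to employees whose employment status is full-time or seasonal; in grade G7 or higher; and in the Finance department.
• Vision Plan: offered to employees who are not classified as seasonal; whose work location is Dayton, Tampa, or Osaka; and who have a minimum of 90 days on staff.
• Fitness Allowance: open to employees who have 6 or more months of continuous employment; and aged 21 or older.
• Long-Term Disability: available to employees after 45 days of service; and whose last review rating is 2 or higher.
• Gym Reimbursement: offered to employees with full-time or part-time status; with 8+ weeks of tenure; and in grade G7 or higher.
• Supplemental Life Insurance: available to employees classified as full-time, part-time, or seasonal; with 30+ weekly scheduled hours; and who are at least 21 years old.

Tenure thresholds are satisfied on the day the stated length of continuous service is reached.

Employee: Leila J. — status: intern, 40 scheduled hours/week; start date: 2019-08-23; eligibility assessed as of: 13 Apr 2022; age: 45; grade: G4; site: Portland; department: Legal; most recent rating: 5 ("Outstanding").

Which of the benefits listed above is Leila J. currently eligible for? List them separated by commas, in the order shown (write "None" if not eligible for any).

Fitness Allowance, Long-Term Disability

Service from 2019-08-23 to 13 Apr 2022: 964 days.
Volunteer Time Off — status intern ✗ (requires full-time or seasonal) → not eligible.
Vision Plan — status intern ✓ (not excluded); site Portland ✗ (not Dayton, Tampa, or Osaka) → not eligible.
Fitness Allowance — service 964 days ≥ 6 months (≈180 days) ✓; age 45 ≥ 21 ✓ → eligible.
Long-Term Disability — service 964 days ≥ 45 days ✓; rating 5 ≥ 2 ✓ → eligible.
Gym Reimbursement — status intern ✗ (requires full-time or part-time) → not eligible.
Supplemental Life Insurance — status intern ✗ (requires full-time, part-time, or seasonal) → not eligible.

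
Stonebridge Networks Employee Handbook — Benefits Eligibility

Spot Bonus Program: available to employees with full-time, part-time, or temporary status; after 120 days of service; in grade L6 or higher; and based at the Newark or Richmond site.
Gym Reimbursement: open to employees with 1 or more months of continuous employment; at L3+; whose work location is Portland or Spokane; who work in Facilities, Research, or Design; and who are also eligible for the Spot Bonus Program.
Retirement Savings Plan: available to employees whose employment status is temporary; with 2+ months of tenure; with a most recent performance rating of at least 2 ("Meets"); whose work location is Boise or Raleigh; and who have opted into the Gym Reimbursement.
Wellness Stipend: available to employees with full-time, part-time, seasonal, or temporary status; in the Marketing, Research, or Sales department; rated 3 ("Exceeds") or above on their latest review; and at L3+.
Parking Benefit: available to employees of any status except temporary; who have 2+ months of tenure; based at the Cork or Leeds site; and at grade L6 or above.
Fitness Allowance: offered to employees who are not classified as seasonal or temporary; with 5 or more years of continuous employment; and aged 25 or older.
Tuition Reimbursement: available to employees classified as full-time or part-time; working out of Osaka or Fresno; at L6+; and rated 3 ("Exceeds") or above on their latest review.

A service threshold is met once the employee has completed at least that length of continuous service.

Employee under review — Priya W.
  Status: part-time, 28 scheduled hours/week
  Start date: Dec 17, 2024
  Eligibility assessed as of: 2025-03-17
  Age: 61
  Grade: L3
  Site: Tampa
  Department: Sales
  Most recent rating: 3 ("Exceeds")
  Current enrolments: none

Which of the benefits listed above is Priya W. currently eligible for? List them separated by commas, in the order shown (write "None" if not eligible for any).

Service from Dec 17, 2024 to 2025-03-17: 90 days.
Spot Bonus Program — status part-time ✓; service 90 days < 120 days ✗ → not eligible.
Gym Reimbursement — service 90 days ≥ 1 month (≈30 days) ✓; grade L3 ≥ L3 ✓; site Tampa ✗ (not Portland or Spokane) → not eligible.
Retirement Savings Plan — status part-time ✗ (requires temporary) → not eligible.
Wellness Stipend — status part-time ✓; dept Sales ✓; rating 3 ≥ 3 ✓; grade L3 ≥ L3 ✓ → eligible.
Parking Benefit — status part-time ✓ (not excluded); service 90 days ≥ 2 months (≈60 days) ✓; site Tampa ✗ (not Cork or Leeds) → not eligible.
Fitness Allowance — status part-time ✓ (not excluded); service 90 days < 5 years (≈1825 days) ✗ → not eligible.
Tuition Reimbursement — status part-time ✓; site Tampa ✗ (not Osaka or Fresno) → not eligible.

Wellness Stipend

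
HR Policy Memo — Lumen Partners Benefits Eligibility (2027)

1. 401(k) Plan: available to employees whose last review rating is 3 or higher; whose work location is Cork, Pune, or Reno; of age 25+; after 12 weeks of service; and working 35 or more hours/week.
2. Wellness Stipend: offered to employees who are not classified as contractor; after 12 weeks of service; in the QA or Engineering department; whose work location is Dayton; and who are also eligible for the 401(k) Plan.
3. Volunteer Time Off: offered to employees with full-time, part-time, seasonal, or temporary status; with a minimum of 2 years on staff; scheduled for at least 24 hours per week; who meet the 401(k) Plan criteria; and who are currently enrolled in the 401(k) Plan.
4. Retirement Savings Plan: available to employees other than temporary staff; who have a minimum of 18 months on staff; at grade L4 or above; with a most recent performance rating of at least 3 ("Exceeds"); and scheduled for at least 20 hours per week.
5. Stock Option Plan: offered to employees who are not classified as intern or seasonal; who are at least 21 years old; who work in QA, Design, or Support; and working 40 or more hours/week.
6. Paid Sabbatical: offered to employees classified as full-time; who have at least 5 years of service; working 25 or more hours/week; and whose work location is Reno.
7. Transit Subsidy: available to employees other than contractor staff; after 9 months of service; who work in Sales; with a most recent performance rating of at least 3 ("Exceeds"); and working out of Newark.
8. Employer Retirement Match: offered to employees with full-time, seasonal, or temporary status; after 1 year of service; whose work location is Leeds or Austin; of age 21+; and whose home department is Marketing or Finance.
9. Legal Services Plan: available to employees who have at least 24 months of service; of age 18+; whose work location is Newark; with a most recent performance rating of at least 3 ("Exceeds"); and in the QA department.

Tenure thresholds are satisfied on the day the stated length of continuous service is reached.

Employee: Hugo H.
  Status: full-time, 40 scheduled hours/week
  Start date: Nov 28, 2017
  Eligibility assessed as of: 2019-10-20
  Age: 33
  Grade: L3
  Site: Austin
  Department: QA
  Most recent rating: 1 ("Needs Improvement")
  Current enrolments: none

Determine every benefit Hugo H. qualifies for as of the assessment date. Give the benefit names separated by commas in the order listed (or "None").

Service from Nov 28, 2017 to 2019-10-20: 691 days.
401(k) Plan — rating 1 < 3 ✗ → not eligible.
Wellness Stipend — status full-time ✓ (not excluded); service 691 days ≥ 12 weeks (≈84 days) ✓; dept QA ✓; site Austin ✗ (not Dayton) → not eligible.
Volunteer Time Off — status full-time ✓; service 691 days < 2 years (≈730 days) ✗ → not eligible.
Retirement Savings Plan — status full-time ✓ (not excluded); service 691 days ≥ 18 months (≈540 days) ✓; grade L3 < L4 ✗ → not eligible.
Stock Option Plan — status full-time ✓ (not excluded); age 33 ≥ 21 ✓; dept QA ✓; 40 hrs/wk ≥ 40 ✓ → eligible.
Paid Sabbatical — status full-time ✓; service 691 days < 5 years (≈1825 days) ✗ → not eligible.
Transit Subsidy — status full-time ✓ (not excluded); service 691 days ≥ 9 months (≈270 days) ✓; dept QA ✗ → not eligible.
Employer Retirement Match — status full-time ✓; service 691 days ≥ 1 year (≈365 days) ✓; site Austin ✓; age 33 ≥ 21 ✓; dept QA ✗ → not eligible.
Legal Services Plan — service 691 days < 24 months (≈720 days) ✗ → not eligible.

Stock Option Plan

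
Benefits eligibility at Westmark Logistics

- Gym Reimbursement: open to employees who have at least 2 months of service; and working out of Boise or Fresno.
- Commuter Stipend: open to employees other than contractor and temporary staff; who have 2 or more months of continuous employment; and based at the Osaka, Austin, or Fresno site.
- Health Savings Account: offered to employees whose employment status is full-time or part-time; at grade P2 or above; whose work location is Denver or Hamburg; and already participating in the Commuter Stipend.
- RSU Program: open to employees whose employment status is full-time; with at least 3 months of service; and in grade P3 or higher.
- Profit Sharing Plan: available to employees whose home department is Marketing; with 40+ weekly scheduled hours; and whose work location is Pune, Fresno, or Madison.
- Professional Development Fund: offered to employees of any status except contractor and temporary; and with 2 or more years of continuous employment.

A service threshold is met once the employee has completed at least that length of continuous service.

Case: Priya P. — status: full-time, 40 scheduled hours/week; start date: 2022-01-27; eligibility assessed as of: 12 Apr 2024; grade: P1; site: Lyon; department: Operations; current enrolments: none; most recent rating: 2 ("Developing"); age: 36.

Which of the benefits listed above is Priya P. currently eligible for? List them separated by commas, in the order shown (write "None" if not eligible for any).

Professional Development Fund

Service from 2022-01-27 to 12 Apr 2024: 806 days.
Gym Reimbursement — service 806 days ≥ 2 months (≈60 days) ✓; site Lyon ✗ (not Boise or Fresno) → not eligible.
Commuter Stipend — status full-time ✓ (not excluded); service 806 days ≥ 2 months (≈60 days) ✓; site Lyon ✗ (not Osaka, Austin, or Fresno) → not eligible.
Health Savings Account — status full-time ✓; grade P1 < P2 ✗ → not eligible.
RSU Program — status full-time ✓; service 806 days ≥ 3 months (≈90 days) ✓; grade P1 < P3 ✗ → not eligible.
Profit Sharing Plan — dept Operations ✗ → not eligible.
Professional Development Fund — status full-time ✓ (not excluded); service 806 days ≥ 2 years (≈730 days) ✓ → eligible.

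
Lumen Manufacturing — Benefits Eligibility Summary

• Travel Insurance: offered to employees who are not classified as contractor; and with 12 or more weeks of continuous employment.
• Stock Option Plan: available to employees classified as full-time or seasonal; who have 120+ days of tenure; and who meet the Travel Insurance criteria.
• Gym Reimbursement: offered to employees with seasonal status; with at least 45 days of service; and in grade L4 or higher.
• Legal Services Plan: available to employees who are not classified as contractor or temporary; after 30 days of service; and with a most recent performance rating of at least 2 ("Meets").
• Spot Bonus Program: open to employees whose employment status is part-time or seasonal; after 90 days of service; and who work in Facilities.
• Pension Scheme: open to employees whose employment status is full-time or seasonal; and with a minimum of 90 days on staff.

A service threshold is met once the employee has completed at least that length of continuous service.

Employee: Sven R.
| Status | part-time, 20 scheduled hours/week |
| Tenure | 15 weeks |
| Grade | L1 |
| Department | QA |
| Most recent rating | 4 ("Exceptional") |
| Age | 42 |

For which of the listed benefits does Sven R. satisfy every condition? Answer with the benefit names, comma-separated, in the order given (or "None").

Travel Insurance — status part-time ✓ (not excluded); service 15 weeks ≥ 12 weeks ✓ → eligible.
Stock Option Plan — status part-time ✗ (requires full-time or seasonal) → not eligible.
Gym Reimbursement — status part-time ✗ (requires seasonal) → not eligible.
Legal Services Plan — status part-time ✓ (not excluded); service 15 weeks ≥ 30 days ✓; rating 4 ≥ 2 ✓ → eligible.
Spot Bonus Program — status part-time ✓; service 15 weeks ≥ 90 days ✓; dept QA ✗ → not eligible.
Pension Scheme — status part-time ✗ (requires full-time or seasonal) → not eligible.

Travel Insurance, Legal Services Plan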